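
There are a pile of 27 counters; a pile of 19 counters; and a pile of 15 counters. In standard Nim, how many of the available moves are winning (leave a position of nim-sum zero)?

1

Bitwise XOR of the heap sizes:
  11011  (27)
  10011  (19)
  01111  (15)
  -----
  00111  (7)
The overall nim-sum is X = 7. A pile of size p has a winning move iff p XOR X < p (reduce it to p XOR X).
  27: 27 XOR 7 = 28 ≥ 27 — no move.
  19: 19 XOR 7 = 20 ≥ 19 — no move.
  15: 15 XOR 7 = 8 < 15 — winning move (to 8).
That gives 1 winning move.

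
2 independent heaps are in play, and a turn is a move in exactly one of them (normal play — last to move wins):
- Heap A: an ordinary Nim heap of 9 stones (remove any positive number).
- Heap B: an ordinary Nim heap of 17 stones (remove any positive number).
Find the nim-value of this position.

24

Heap A is a plain Nim heap of size 9, so its Grundy value is 9.
Heap B is a plain Nim heap of size 17, so its Grundy value is 17.
By the Sprague-Grundy theorem, the Grundy value of a sum of independent games is the XOR of the component values.
Combined value = 9 ⊕ 17 = 24.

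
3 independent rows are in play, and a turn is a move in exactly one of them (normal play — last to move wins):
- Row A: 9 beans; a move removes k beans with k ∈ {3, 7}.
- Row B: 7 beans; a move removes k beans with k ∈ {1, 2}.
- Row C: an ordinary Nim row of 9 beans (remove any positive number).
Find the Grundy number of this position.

Grundy values for row A (subtraction set {3, 7}):
g(0) = mex{} = 0
g(1) = mex{} = 0
g(2) = mex{} = 0
g(3) = mex{0} = 1
g(4) = mex{0} = 1
g(5) = mex{0} = 1
g(6) = mex{1} = 0
g(7) = mex{0,1} = 2
g(8) = mex{0,1} = 2
g(9) = mex{0} = 1
So g(9) = 1.
For row B, compute g(0), g(1), … with moves {1, 2}:
g(0) = mex{} = 0
g(1) = mex{0} = 1
g(2) = mex{0,1} = 2
g(3) = mex{1,2} = 0
g(4) = mex{0,2} = 1
g(5) = mex{0,1} = 2
g(6) = mex{1,2} = 0
g(7) = mex{0,2} = 1
So g(7) = 1.
Row C is a plain Nim row of size 9, so its Grundy value is 9.
By the Sprague-Grundy theorem, the Grundy value of a sum of independent games is the XOR of the component values.
Combined value = 1 ⊕ 1 ⊕ 9 = 9.

9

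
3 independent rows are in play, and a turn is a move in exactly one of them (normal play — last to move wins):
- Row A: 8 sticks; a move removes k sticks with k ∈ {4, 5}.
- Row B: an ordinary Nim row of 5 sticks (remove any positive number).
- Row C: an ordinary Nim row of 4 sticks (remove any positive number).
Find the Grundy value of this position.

For row A, compute g(0), g(1), … with moves {4, 5}:
g(0) = mex{} = 0
g(1) = mex{} = 0
g(2) = mex{} = 0
g(3) = mex{} = 0
g(4) = mex{0} = 1
g(5) = mex{0} = 1
g(6) = mex{0} = 1
g(7) = mex{0} = 1
g(8) = mex{0,1} = 2
So g(8) = 2.
Row B is a plain Nim row of size 5, so its Grundy value is 5.
Row C is a plain Nim row of size 4, so its Grundy value is 4.
By the Sprague-Grundy theorem, the Grundy value of a sum of independent games is the XOR of the component values.
Combined value = 2 ⊕ 5 ⊕ 4 = 3.

3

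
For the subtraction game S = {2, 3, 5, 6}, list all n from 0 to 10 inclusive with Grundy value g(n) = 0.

0, 1, 8, 9

Grundy values for subtraction set {2, 3, 5, 6}:
k:     0  1  2  3  4  5  6  7  8  9 10
g(k):  0  0  1  1  2  2  3  3  0  0  1
The P-positions (g = 0) in 0..10 are 0, 1, 8, 9.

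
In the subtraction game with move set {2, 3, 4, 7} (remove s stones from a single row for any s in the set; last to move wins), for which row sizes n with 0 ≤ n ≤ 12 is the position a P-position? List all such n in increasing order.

0, 1, 6, 11, 12

Grundy values for subtraction set {2, 3, 4, 7}:
g(0) = mex{} = 0
g(1) = mex{} = 0
g(2) = mex{0} = 1
g(3) = mex{0} = 1
g(4) = mex{0,1} = 2
g(5) = mex{0,1} = 2
g(6) = mex{1,2} = 0
g(7) = mex{0,1,2} = 3
g(8) = mex{0,2} = 1
g(9) = mex{0,1,2,3} = 4
g(10) = mex{0,1,3} = 2
g(11) = mex{1,2,3,4} = 0
g(12) = mex{1,2,4} = 0
The P-positions (g = 0) in 0..12 are 0, 1, 6, 11, 12.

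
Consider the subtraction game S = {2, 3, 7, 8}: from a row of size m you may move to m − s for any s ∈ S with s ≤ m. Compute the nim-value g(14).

2

Compute g(0), g(1), … for moves {2, 3, 7, 8}:
k:     0  1  2  3  4  5  6  7  8  9 10 11 12 13 14
g(k):  0  0  1  1  2  0  0  1  1  2  0  0  1  1  2
So g(14) = 2.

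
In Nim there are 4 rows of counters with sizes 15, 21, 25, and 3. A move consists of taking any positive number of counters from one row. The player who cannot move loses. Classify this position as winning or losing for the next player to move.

Losing position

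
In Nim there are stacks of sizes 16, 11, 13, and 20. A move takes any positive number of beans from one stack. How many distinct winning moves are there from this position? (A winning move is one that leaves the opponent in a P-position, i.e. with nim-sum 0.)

Compute the nim-sum pairwise:
16 XOR 11 = 27
27 XOR 13 = 22
22 XOR 20 = 2
The overall nim-sum is X = 2. A stack of size p has a winning move iff p XOR X < p (reduce it to p XOR X).
  16: 16 XOR 2 = 18 ≥ 16 — no move.
  11: 11 XOR 2 = 9 < 11 — winning move (to 9).
  13: 13 XOR 2 = 15 ≥ 13 — no move.
  20: 20 XOR 2 = 22 ≥ 20 — no move.
That gives 1 winning move.

1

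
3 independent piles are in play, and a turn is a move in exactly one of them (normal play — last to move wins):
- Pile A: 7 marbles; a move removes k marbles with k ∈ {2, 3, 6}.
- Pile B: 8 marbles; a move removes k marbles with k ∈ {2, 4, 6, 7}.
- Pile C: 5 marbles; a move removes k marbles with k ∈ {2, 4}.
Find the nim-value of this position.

7

For pile A, compute g(0), g(1), … with moves {2, 3, 6}:
k:     0  1  2  3  4  5  6  7
g(k):  0  0  1  1  2  0  3  1
So g(7) = 1.
For pile B, compute g(0), g(1), … with moves {2, 4, 6, 7}:
g(0) = mex{} = 0
g(1) = mex{} = 0
g(2) = mex{0} = 1
g(3) = mex{0} = 1
g(4) = mex{0,1} = 2
g(5) = mex{0,1} = 2
g(6) = mex{0,1,2} = 3
g(7) = mex{0,1,2} = 3
g(8) = mex{0,1,2,3} = 4
So g(8) = 4.
For pile C, compute g(0), g(1), … with moves {2, 4}:
g(0) = mex{} = 0
g(1) = mex{} = 0
g(2) = mex{0} = 1
g(3) = mex{0} = 1
g(4) = mex{0,1} = 2
g(5) = mex{0,1} = 2
So g(5) = 2.
By the Sprague-Grundy theorem, the Grundy value of a sum of independent games is the XOR of the component values.
Combined value = 1 ⊕ 4 ⊕ 2 = 7.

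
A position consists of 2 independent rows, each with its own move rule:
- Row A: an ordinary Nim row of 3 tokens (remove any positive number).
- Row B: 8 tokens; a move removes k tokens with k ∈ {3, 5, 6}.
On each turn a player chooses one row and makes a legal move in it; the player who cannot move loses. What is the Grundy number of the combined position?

Row A is a plain Nim row of size 3, so its Grundy value is 3.
Grundy values for row B (subtraction set {3, 5, 6}):
k:     0  1  2  3  4  5  6  7  8
g(k):  0  0  0  1  1  1  2  2  2
So g(8) = 2.
By the Sprague-Grundy theorem, the Grundy value of a sum of independent games is the XOR of the component values.
Combined value = 3 ⊕ 2 = 1.

1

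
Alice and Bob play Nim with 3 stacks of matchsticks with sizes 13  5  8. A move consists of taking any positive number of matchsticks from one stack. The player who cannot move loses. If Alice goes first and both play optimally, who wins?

Bob wins

Compute the nim-sum pairwise:
13 ⊕ 5 = 8
8 ⊕ 8 = 0
The nim-sum is 0, so this is a P-position: the player to move is in a losing position under optimal play; Alice is about to move from it and so loses — Bob wins.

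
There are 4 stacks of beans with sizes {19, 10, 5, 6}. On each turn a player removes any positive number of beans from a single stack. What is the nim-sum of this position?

26

Nim-sum: 19 ^ 10 ^ 5 ^ 6 = 26.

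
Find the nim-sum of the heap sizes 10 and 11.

1

In binary:
  1010  (10)
  1011  (11)
  ----
  0001  (1)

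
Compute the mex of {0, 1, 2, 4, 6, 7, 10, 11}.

The values 0, 1, 2 are all present; 3 is the first non-negative integer missing from the set.

3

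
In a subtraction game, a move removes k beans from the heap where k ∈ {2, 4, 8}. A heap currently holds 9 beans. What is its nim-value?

1

Grundy values for subtraction set {2, 4, 8}:
g(0) = mex{} = 0
g(1) = mex{} = 0
g(2) = mex{0} = 1
g(3) = mex{0} = 1
g(4) = mex{0,1} = 2
g(5) = mex{0,1} = 2
g(6) = mex{1,2} = 0
g(7) = mex{1,2} = 0
g(8) = mex{0,2} = 1
g(9) = mex{0,2} = 1
So g(9) = 1.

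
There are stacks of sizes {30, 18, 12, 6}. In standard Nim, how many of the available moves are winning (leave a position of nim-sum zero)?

3

Nim-sum: 30 ^ 18 ^ 12 ^ 6 = 6.
The overall nim-sum is X = 6. A stack of size p has a winning move iff p XOR X < p (reduce it to p XOR X).
  30: 30 XOR 6 = 24 < 30 — winning move (to 24).
  18: 18 XOR 6 = 20 ≥ 18 — no move.
  12: 12 XOR 6 = 10 < 12 — winning move (to 10).
  6: 6 XOR 6 = 0 < 6 — winning move (to 0).
That gives 3 winning moves.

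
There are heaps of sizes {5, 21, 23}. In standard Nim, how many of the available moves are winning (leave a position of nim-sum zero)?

3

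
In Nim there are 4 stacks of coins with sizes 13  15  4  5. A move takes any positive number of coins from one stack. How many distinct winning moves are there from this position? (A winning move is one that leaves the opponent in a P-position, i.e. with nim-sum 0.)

1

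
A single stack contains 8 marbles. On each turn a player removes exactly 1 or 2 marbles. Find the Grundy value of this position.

2

Compute g(0), g(1), … for moves {1, 2}:
k:     0  1  2  3  4  5  6  7  8
g(k):  0  1  2  0  1  2  0  1  2
So g(8) = 2.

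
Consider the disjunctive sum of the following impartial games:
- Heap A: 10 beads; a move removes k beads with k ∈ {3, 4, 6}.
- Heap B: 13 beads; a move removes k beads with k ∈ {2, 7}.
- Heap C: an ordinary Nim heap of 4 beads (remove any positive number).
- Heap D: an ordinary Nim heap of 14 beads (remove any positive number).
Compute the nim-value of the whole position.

10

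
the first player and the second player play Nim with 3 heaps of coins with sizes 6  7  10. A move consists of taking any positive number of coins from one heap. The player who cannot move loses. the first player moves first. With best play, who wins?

Nim-sum: 6 ⊕ 7 ⊕ 10 = 11.
The nim-sum is 11 ≠ 0, so this is an N-position: the player to move can win; the first player has a winning move.

the first player wins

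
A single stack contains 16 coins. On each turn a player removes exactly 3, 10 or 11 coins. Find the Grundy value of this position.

Compute g(0), g(1), … for moves {3, 10, 11}:
k:     0  1  2  3  4  5  6  7  8  9 10 11 12 13 14 15 16
g(k):  0  0  0  1  1  1  0  0  0  1  1  1  2  2  0  0  3
So g(16) = 3.

3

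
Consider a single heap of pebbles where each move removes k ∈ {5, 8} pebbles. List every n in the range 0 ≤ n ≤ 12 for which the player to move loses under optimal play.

0, 1, 2, 3, 4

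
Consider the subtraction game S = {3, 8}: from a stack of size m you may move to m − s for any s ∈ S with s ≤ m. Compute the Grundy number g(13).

Build the Grundy sequence with g(k) = mex{g(k−s) : s ∈ {3, 8}, s ≤ k}:
k:     0  1  2  3  4  5  6  7  8  9 10 11 12 13
g(k):  0  0  0  1  1  1  0  0  2  1  1  0  0  0
So g(13) = 0.

0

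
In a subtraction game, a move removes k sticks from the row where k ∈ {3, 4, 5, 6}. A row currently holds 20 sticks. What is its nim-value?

0

Grundy values for subtraction set {3, 4, 5, 6}:
k:     0  1  2  3  4  5  6  7  8  9 10 11 12 13 14 15 16 17 18 19 20
g(k):  0  0  0  1  1  1  2  2  2  0  0  0  1  1  1  2  2  2  0  0  0
So g(20) = 0.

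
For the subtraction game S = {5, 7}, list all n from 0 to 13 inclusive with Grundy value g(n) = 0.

0, 1, 2, 3, 4, 12, 13

Build the Grundy sequence with g(k) = mex{g(k−s) : s ∈ {5, 7}, s ≤ k}:
k:     0  1  2  3  4  5  6  7  8  9 10 11 12 13
g(k):  0  0  0  0  0  1  1  1  1  1  2  2  0  0
The P-positions (g = 0) in 0..13 are 0, 1, 2, 3, 4, 12, 13.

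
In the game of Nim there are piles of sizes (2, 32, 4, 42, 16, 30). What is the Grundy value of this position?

2

Compute the nim-sum pairwise:
2 XOR 32 = 34
34 XOR 4 = 38
38 XOR 42 = 12
12 XOR 16 = 28
28 XOR 30 = 2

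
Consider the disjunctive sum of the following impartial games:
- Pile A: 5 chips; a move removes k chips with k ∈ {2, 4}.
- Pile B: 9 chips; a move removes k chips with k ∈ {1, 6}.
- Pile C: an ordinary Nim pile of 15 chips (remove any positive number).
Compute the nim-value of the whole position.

13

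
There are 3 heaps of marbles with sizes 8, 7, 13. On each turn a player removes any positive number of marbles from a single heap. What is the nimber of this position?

2

In binary:
  1000  (8)
  0111  (7)
  1101  (13)
  ----
  0010  (2)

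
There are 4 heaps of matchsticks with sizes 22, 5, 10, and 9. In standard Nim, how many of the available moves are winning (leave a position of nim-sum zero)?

Nim-sum: 22 ⊕ 5 ⊕ 10 ⊕ 9 = 16.
The overall nim-sum is X = 16. A heap of size p has a winning move iff p XOR X < p (reduce it to p XOR X).
  22: 22 XOR 16 = 6 < 22 — winning move (to 6).
  5: 5 XOR 16 = 21 ≥ 5 — no move.
  10: 10 XOR 16 = 26 ≥ 10 — no move.
  9: 9 XOR 16 = 25 ≥ 9 — no move.
That gives 1 winning move.

1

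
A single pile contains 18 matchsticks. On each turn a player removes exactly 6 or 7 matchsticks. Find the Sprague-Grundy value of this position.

Build the Grundy sequence with g(k) = mex{g(k−s) : s ∈ {6, 7}, s ≤ k}:
k:     0  1  2  3  4  5  6  7  8  9 10 11 12 13 14 15 16 17 18
g(k):  0  0  0  0  0  0  1  1  1  1  1  1  2  0  0  0  0  0  0
So g(18) = 0.

0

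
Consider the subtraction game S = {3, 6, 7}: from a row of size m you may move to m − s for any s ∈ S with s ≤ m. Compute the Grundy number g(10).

Compute g(0), g(1), … for moves {3, 6, 7}:
g(0) = mex{} = 0
g(1) = mex{} = 0
g(2) = mex{} = 0
g(3) = mex{0} = 1
g(4) = mex{0} = 1
g(5) = mex{0} = 1
g(6) = mex{0,1} = 2
g(7) = mex{0,1} = 2
g(8) = mex{0,1} = 2
g(9) = mex{0,1,2} = 3
g(10) = mex{1,2} = 0
So g(10) = 0.

0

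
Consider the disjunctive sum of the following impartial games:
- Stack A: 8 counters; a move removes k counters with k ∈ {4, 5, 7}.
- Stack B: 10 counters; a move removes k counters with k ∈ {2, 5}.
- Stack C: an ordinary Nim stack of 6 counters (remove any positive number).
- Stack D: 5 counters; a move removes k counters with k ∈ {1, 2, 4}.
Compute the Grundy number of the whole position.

7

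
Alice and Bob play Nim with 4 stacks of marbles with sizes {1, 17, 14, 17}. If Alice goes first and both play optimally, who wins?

Alice wins

Nim-sum: 1 XOR 17 XOR 14 XOR 17 = 15.
The nim-sum is 15 ≠ 0, so this is an N-position: the player to move can win; Alice has a winning move.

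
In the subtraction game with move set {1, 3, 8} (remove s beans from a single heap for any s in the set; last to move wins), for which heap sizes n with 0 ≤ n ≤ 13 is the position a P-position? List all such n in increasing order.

0, 2, 4, 6, 11, 13

Grundy values for subtraction set {1, 3, 8}:
g(0) = mex{} = 0
g(1) = mex{0} = 1
g(2) = mex{1} = 0
g(3) = mex{0} = 1
g(4) = mex{1} = 0
g(5) = mex{0} = 1
g(6) = mex{1} = 0
g(7) = mex{0} = 1
g(8) = mex{0,1} = 2
g(9) = mex{0,1,2} = 3
g(10) = mex{0,1,3} = 2
g(11) = mex{1,2} = 0
g(12) = mex{0,3} = 1
g(13) = mex{1,2} = 0
The P-positions (g = 0) in 0..13 are 0, 2, 4, 6, 11, 13.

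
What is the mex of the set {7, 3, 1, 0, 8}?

The values 0, 1 are all present; 2 is the first non-negative integer missing from the set.

2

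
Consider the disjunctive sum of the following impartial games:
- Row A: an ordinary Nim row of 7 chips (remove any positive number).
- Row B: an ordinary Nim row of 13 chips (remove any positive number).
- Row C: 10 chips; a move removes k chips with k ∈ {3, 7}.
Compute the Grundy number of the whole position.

10

Row A is a plain Nim row of size 7, so its Grundy value is 7.
Row B is a plain Nim row of size 13, so its Grundy value is 13.
Grundy values for row C (subtraction set {3, 7}):
k:     0  1  2  3  4  5  6  7  8  9 10
g(k):  0  0  0  1  1  1  0  2  2  1  0
So g(10) = 0.
The value of a disjunctive sum is the nim-sum of the parts.
Combined value = 7 XOR 13 XOR 0 = 10.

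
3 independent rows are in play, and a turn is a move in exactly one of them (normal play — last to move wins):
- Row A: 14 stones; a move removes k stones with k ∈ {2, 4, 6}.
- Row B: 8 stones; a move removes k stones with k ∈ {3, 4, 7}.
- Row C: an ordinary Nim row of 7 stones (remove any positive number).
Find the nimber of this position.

Build the Grundy sequence for row A with g(k) = mex{g(k−s) : s ∈ {2, 4, 6}, s ≤ k}:
g(0) = mex{} = 0
g(1) = mex{} = 0
g(2) = mex{0} = 1
g(3) = mex{0} = 1
g(4) = mex{0,1} = 2
g(5) = mex{0,1} = 2
g(6) = mex{0,1,2} = 3
g(7) = mex{0,1,2} = 3
g(8) = mex{1,2,3} = 0
g(9) = mex{1,2,3} = 0
g(10) = mex{0,2,3} = 1
g(11) = mex{0,2,3} = 1
g(12) = mex{0,1,3} = 2
g(13) = mex{0,1,3} = 2
g(14) = mex{0,1,2} = 3
So g(14) = 3.
Build the Grundy sequence for row B with g(k) = mex{g(k−s) : s ∈ {3, 4, 7}, s ≤ k}:
k:     0  1  2  3  4  5  6  7  8
g(k):  0  0  0  1  1  1  2  2  2
So g(8) = 2.
Row C is a plain Nim row of size 7, so its Grundy value is 7.
By the Sprague-Grundy theorem, the Grundy value of a sum of independent games is the XOR of the component values.
Combined value = 3 ⊕ 2 ⊕ 7 = 6.

6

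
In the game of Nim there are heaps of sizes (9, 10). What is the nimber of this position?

Nim-sum: 9 XOR 10 = 3.

3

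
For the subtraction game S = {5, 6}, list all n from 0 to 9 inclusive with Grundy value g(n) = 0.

Build the Grundy sequence with g(k) = mex{g(k−s) : s ∈ {5, 6}, s ≤ k}:
g(0) = mex{} = 0
g(1) = mex{} = 0
g(2) = mex{} = 0
g(3) = mex{} = 0
g(4) = mex{} = 0
g(5) = mex{0} = 1
g(6) = mex{0} = 1
g(7) = mex{0} = 1
g(8) = mex{0} = 1
g(9) = mex{0} = 1
The P-positions (g = 0) in 0..9 are 0, 1, 2, 3, 4.

0, 1, 2, 3, 4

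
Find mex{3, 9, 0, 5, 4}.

1

0 is in the set but 1 is not, so the mex is 1.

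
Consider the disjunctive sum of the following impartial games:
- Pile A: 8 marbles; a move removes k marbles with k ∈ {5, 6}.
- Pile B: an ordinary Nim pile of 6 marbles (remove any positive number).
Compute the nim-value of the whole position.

7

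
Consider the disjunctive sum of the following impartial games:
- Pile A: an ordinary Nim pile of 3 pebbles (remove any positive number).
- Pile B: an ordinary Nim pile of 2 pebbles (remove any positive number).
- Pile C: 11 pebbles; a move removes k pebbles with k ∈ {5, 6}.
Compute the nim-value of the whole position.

1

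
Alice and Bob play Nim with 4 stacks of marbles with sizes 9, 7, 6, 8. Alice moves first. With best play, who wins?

Bob wins

Compute the nim-sum pairwise:
9 XOR 7 = 14
14 XOR 6 = 8
8 XOR 8 = 0
The nim-sum is 0, so this is a P-position: the player to move is in a losing position under optimal play; Alice is about to move from it and so loses — Bob wins.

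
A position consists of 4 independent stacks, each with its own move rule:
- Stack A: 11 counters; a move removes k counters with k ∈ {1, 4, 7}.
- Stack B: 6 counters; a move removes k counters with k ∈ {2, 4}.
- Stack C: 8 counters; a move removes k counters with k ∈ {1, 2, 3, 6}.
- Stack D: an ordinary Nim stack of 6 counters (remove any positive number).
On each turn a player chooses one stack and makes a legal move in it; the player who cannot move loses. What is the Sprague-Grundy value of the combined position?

Grundy values for stack A (subtraction set {1, 4, 7}):
k:     0  1  2  3  4  5  6  7  8  9 10 11
g(k):  0  1  0  1  2  0  1  2  0  1  0  1
So g(11) = 1.
For stack B, compute g(0), g(1), … with moves {2, 4}:
k:     0  1  2  3  4  5  6
g(k):  0  0  1  1  2  2  0
So g(6) = 0.
Build the Grundy sequence for stack C with g(k) = mex{g(k−s) : s ∈ {1, 2, 3, 6}, s ≤ k}:
k:     0  1  2  3  4  5  6  7  8
g(k):  0  1  2  3  0  1  2  3  0
So g(8) = 0.
Stack D is a plain Nim stack of size 6, so its Grundy value is 6.
The value of a disjunctive sum is the nim-sum of the parts.
Combined value = 1 ⊕ 0 ⊕ 0 ⊕ 6 = 7.

7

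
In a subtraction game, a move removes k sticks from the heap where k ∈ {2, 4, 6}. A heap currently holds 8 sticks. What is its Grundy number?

Grundy values for subtraction set {2, 4, 6}:
k:     0  1  2  3  4  5  6  7  8
g(k):  0  0  1  1  2  2  3  3  0
So g(8) = 0.

0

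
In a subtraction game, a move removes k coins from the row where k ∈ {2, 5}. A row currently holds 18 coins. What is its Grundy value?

Grundy values for subtraction set {2, 5}:
k:     0  1  2  3  4  5  6  7  8  9 10 11 12 13 14 15 16 17 18
g(k):  0  0  1  1  0  2  1  0  0  1  1  0  2  1  0  0  1  1  0
So g(18) = 0.

0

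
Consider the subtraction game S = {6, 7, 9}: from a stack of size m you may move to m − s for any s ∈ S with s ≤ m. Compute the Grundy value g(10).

1

Grundy values for subtraction set {6, 7, 9}:
k:     0  1  2  3  4  5  6  7  8  9 10
g(k):  0  0  0  0  0  0  1  1  1  1  1
So g(10) = 1.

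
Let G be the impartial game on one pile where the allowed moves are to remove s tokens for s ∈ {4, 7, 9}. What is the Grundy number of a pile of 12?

Grundy values for subtraction set {4, 7, 9}:
g(0) = mex{} = 0
g(1) = mex{} = 0
g(2) = mex{} = 0
g(3) = mex{} = 0
g(4) = mex{0} = 1
g(5) = mex{0} = 1
g(6) = mex{0} = 1
g(7) = mex{0} = 1
g(8) = mex{0,1} = 2
g(9) = mex{0,1} = 2
g(10) = mex{0,1} = 2
g(11) = mex{0,1} = 2
g(12) = mex{0,1,2} = 3
So g(12) = 3.

3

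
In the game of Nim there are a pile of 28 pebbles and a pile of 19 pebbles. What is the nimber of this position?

15

Nim-sum: 28 ⊕ 19 = 15.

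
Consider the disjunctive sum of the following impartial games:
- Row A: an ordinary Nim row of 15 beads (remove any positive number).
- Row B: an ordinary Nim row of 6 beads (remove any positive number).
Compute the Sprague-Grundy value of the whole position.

Row A is a plain Nim row of size 15, so its Grundy value is 15.
Row B is a plain Nim row of size 6, so its Grundy value is 6.
The value of a disjunctive sum is the nim-sum of the parts.
Combined value = 15 ⊕ 6 = 9.

9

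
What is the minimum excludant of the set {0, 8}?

1

0 is in the set but 1 is not, so the mex is 1.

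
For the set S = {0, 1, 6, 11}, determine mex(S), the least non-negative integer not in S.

2

The values 0, 1 are all present; 2 is the first non-negative integer missing from the set.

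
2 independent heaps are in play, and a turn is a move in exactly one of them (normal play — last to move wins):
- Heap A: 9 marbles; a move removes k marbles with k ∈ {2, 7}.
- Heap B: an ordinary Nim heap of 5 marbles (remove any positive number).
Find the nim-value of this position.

5

For heap A, compute g(0), g(1), … with moves {2, 7}:
k:     0  1  2  3  4  5  6  7  8  9
g(k):  0  0  1  1  0  0  1  1  2  0
So g(9) = 0.
Heap B is a plain Nim heap of size 5, so its Grundy value is 5.
The value of a disjunctive sum is the nim-sum of the parts.
Combined value = 0 XOR 5 = 5.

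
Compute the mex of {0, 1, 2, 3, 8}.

The values 0, 1, 2, 3 are all present; 4 is the first non-negative integer missing from the set.

4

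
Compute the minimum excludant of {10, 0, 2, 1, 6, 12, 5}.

3

The values 0, 1, 2 are all present; 3 is the first non-negative integer missing from the set.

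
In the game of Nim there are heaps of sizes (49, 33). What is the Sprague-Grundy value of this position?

16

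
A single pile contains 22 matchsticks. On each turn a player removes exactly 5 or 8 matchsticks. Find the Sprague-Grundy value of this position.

1

Compute g(0), g(1), … for moves {5, 8}:
k:     0  1  2  3  4  5  6  7  8  9 10 11 12 13 14 15 16 17 18 19 20 21 22
g(k):  0  0  0  0  0  1  1  1  1  1  2  2  2  0  0  0  0  0  1  1  1  1  1
So g(22) = 1.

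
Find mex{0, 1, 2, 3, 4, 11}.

5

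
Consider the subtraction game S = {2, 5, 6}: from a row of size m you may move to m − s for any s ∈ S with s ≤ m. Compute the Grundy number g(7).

3

Compute g(0), g(1), … for moves {2, 5, 6}:
g(0) = mex{} = 0
g(1) = mex{} = 0
g(2) = mex{0} = 1
g(3) = mex{0} = 1
g(4) = mex{1} = 0
g(5) = mex{0,1} = 2
g(6) = mex{0} = 1
g(7) = mex{0,1,2} = 3
So g(7) = 3.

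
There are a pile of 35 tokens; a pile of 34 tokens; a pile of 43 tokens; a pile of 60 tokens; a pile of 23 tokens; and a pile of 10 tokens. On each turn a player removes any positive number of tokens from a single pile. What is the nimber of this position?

11

Bitwise XOR of the heap sizes:
  100011  (35)
  100010  (34)
  101011  (43)
  111100  (60)
  010111  (23)
  001010  (10)
  ------
  001011  (11)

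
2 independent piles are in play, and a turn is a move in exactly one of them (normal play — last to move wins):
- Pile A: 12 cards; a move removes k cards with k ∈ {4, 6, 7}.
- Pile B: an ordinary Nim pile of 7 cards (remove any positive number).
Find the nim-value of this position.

For pile A, compute g(0), g(1), … with moves {4, 6, 7}:
g(0) = mex{} = 0
g(1) = mex{} = 0
g(2) = mex{} = 0
g(3) = mex{} = 0
g(4) = mex{0} = 1
g(5) = mex{0} = 1
g(6) = mex{0} = 1
g(7) = mex{0} = 1
g(8) = mex{0,1} = 2
g(9) = mex{0,1} = 2
g(10) = mex{0,1} = 2
g(11) = mex{1} = 0
g(12) = mex{1,2} = 0
So g(12) = 0.
Pile B is a plain Nim pile of size 7, so its Grundy value is 7.
The value of a disjunctive sum is the nim-sum of the parts.
Combined value = 0 XOR 7 = 7.

7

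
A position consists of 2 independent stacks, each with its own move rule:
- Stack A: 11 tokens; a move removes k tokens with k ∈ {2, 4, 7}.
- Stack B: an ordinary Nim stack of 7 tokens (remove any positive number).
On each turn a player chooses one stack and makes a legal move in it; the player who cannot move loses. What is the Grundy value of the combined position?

Build the Grundy sequence for stack A with g(k) = mex{g(k−s) : s ∈ {2, 4, 7}, s ≤ k}:
k:     0  1  2  3  4  5  6  7  8  9 10 11
g(k):  0  0  1  1  2  2  0  3  1  0  2  1
So g(11) = 1.
Stack B is a plain Nim stack of size 7, so its Grundy value is 7.
The value of a disjunctive sum is the nim-sum of the parts.
Combined value = 1 XOR 7 = 6.

6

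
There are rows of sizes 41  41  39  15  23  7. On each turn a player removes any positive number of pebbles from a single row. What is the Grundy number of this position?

Bitwise XOR of the heap sizes:
  101001  (41)
  101001  (41)
  100111  (39)
  001111  (15)
  010111  (23)
  000111  (7)
  ------
  111000  (56)

56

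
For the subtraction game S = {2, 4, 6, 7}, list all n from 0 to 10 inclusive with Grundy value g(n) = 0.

0, 1, 9, 10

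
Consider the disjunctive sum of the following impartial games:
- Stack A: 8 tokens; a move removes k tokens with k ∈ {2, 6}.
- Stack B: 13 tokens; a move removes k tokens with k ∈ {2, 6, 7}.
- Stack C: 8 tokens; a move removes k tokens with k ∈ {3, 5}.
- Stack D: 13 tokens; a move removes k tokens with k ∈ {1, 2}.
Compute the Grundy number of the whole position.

1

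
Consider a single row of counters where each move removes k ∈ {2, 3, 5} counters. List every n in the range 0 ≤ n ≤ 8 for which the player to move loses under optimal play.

Build the Grundy sequence with g(k) = mex{g(k−s) : s ∈ {2, 3, 5}, s ≤ k}:
g(0) = mex{} = 0
g(1) = mex{} = 0
g(2) = mex{0} = 1
g(3) = mex{0} = 1
g(4) = mex{0,1} = 2
g(5) = mex{0,1} = 2
g(6) = mex{0,1,2} = 3
g(7) = mex{1,2} = 0
g(8) = mex{1,2,3} = 0
The P-positions (g = 0) in 0..8 are 0, 1, 7, 8.

0, 1, 7, 8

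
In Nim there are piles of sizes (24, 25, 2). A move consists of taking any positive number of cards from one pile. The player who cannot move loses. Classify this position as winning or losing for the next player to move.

Compute the nim-sum pairwise:
24 ⊕ 25 = 1
1 ⊕ 2 = 3
The nim-sum is 3 ≠ 0, so this is an N-position: the player to move can win.

Winning position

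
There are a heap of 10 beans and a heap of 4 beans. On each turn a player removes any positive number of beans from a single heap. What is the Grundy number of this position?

14

Nim-sum: 10 ⊕ 4 = 14.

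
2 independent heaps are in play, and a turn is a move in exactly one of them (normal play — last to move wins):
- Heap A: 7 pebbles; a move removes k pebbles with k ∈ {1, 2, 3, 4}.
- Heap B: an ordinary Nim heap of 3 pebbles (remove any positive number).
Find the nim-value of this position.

For heap A, compute g(0), g(1), … with moves {1, 2, 3, 4}:
k:     0  1  2  3  4  5  6  7
g(k):  0  1  2  3  4  0  1  2
So g(7) = 2.
Heap B is a plain Nim heap of size 3, so its Grundy value is 3.
By the Sprague-Grundy theorem, the Grundy value of a sum of independent games is the XOR of the component values.
Combined value = 2 XOR 3 = 1.

1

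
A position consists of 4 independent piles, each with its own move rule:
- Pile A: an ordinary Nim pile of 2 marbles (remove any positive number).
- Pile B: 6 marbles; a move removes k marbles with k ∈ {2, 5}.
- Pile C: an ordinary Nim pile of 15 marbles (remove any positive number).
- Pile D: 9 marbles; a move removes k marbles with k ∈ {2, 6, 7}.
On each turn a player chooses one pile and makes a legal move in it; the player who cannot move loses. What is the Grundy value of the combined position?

12

Pile A is a plain Nim pile of size 2, so its Grundy value is 2.
For pile B, compute g(0), g(1), … with moves {2, 5}:
g(0) = mex{} = 0
g(1) = mex{} = 0
g(2) = mex{0} = 1
g(3) = mex{0} = 1
g(4) = mex{1} = 0
g(5) = mex{0,1} = 2
g(6) = mex{0} = 1
So g(6) = 1.
Pile C is a plain Nim pile of size 15, so its Grundy value is 15.
For pile D, compute g(0), g(1), … with moves {2, 6, 7}:
k:     0  1  2  3  4  5  6  7  8  9
g(k):  0  0  1  1  0  0  1  1  2  0
So g(9) = 0.
By the Sprague-Grundy theorem, the Grundy value of a sum of independent games is the XOR of the component values.
Combined value = 2 ⊕ 1 ⊕ 15 ⊕ 0 = 12.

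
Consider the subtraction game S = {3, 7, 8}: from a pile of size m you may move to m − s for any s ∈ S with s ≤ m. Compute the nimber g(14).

Grundy values for subtraction set {3, 7, 8}:
k:     0  1  2  3  4  5  6  7  8  9 10 11 12 13 14
g(k):  0  0  0  1  1  1  0  2  2  1  3  0  0  2  1
So g(14) = 1.

1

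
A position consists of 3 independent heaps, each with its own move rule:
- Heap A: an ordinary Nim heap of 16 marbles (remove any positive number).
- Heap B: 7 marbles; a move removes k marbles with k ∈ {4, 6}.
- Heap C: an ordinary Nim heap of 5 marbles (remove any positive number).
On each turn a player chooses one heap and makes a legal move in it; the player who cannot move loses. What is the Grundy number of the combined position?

20

Heap A is a plain Nim heap of size 16, so its Grundy value is 16.
Build the Grundy sequence for heap B with g(k) = mex{g(k−s) : s ∈ {4, 6}, s ≤ k}:
k:     0  1  2  3  4  5  6  7
g(k):  0  0  0  0  1  1  1  1
So g(7) = 1.
Heap C is a plain Nim heap of size 5, so its Grundy value is 5.
The value of a disjunctive sum is the nim-sum of the parts.
Combined value = 16 ⊕ 1 ⊕ 5 = 20.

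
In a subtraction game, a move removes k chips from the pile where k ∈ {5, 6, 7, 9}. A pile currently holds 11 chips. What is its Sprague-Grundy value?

2

Build the Grundy sequence with g(k) = mex{g(k−s) : s ∈ {5, 6, 7, 9}, s ≤ k}:
g(0) = mex{} = 0
g(1) = mex{} = 0
g(2) = mex{} = 0
g(3) = mex{} = 0
g(4) = mex{} = 0
g(5) = mex{0} = 1
g(6) = mex{0} = 1
g(7) = mex{0} = 1
g(8) = mex{0} = 1
g(9) = mex{0} = 1
g(10) = mex{0,1} = 2
g(11) = mex{0,1} = 2
So g(11) = 2.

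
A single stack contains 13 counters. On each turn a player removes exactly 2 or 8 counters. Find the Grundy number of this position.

Build the Grundy sequence with g(k) = mex{g(k−s) : s ∈ {2, 8}, s ≤ k}:
k:     0  1  2  3  4  5  6  7  8  9 10 11 12 13
g(k):  0  0  1  1  0  0  1  1  2  2  0  0  1  1
So g(13) = 1.

1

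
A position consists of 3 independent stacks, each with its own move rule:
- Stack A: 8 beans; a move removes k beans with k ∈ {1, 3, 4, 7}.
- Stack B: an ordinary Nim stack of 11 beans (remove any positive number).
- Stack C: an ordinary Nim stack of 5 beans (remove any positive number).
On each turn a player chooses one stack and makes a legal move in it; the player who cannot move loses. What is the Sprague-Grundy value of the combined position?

For stack A, compute g(0), g(1), … with moves {1, 3, 4, 7}:
g(0) = mex{} = 0
g(1) = mex{0} = 1
g(2) = mex{1} = 0
g(3) = mex{0} = 1
g(4) = mex{0,1} = 2
g(5) = mex{0,1,2} = 3
g(6) = mex{0,1,3} = 2
g(7) = mex{0,1,2} = 3
g(8) = mex{1,2,3} = 0
So g(8) = 0.
Stack B is a plain Nim stack of size 11, so its Grundy value is 11.
Stack C is a plain Nim stack of size 5, so its Grundy value is 5.
The value of a disjunctive sum is the nim-sum of the parts.
Combined value = 0 XOR 11 XOR 5 = 14.

14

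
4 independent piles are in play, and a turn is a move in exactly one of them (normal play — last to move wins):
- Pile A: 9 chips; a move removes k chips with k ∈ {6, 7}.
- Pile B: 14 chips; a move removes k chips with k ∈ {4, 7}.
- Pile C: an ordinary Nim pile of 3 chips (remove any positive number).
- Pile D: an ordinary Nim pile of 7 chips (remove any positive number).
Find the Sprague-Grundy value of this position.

5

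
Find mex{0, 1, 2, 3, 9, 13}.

4

The values 0, 1, 2, 3 are all present; 4 is the first non-negative integer missing from the set.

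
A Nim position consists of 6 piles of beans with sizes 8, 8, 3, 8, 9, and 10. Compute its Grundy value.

Compute the nim-sum pairwise:
8 ⊕ 8 = 0
0 ⊕ 3 = 3
3 ⊕ 8 = 11
11 ⊕ 9 = 2
2 ⊕ 10 = 8

8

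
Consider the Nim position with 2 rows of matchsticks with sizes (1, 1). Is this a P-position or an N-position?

P-position

Write each in binary and XOR column by column:
  1  (1)
  1  (1)
  -
  0  (0)
The nim-sum is 0, so this is a P-position: the player to move is in a losing position under optimal play.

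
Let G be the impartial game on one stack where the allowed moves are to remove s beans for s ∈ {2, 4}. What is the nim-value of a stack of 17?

2

Build the Grundy sequence with g(k) = mex{g(k−s) : s ∈ {2, 4}, s ≤ k}:
k:     0  1  2  3  4  5  6  7  8  9 10 11 12 13 14 15 16 17
g(k):  0  0  1  1  2  2  0  0  1  1  2  2  0  0  1  1  2  2
So g(17) = 2.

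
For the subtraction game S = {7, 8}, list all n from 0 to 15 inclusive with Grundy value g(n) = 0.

0, 1, 2, 3, 4, 5, 6, 15

Compute g(0), g(1), … for moves {7, 8}:
k:     0  1  2  3  4  5  6  7  8  9 10 11 12 13 14 15
g(k):  0  0  0  0  0  0  0  1  1  1  1  1  1  1  2  0
The P-positions (g = 0) in 0..15 are 0, 1, 2, 3, 4, 5, 6, 15.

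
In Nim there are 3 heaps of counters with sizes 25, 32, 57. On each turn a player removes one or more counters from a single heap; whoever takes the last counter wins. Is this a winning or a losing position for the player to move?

Losing position

Nim-sum: 25 ^ 32 ^ 57 = 0.
The nim-sum is 0, so this is a P-position: the player to move is in a losing position under optimal play.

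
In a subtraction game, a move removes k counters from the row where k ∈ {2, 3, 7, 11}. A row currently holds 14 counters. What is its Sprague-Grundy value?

0

Grundy values for subtraction set {2, 3, 7, 11}:
g(0) = mex{} = 0
g(1) = mex{} = 0
g(2) = mex{0} = 1
g(3) = mex{0} = 1
g(4) = mex{0,1} = 2
g(5) = mex{1} = 0
g(6) = mex{1,2} = 0
g(7) = mex{0,2} = 1
g(8) = mex{0} = 1
g(9) = mex{0,1} = 2
g(10) = mex{1} = 0
g(11) = mex{0,1,2} = 3
g(12) = mex{0,2} = 1
g(13) = mex{0,1,3} = 2
g(14) = mex{1,3} = 0
So g(14) = 0.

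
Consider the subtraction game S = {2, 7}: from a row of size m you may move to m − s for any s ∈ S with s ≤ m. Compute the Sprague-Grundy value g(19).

0

Grundy values for subtraction set {2, 7}:
k:     0  1  2  3  4  5  6  7  8  9 10 11 12 13 14 15 16 17 18 19
g(k):  0  0  1  1  0  0  1  1  2  0  0  1  1  0  0  1  1  2  0  0
So g(19) = 0.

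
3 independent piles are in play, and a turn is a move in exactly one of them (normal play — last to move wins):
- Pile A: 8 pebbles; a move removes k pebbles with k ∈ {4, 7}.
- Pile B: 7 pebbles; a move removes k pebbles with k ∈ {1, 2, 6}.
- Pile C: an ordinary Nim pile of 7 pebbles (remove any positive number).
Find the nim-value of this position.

For pile A, compute g(0), g(1), … with moves {4, 7}:
k:     0  1  2  3  4  5  6  7  8
g(k):  0  0  0  0  1  1  1  1  2
So g(8) = 2.
For pile B, compute g(0), g(1), … with moves {1, 2, 6}:
g(0) = mex{} = 0
g(1) = mex{0} = 1
g(2) = mex{0,1} = 2
g(3) = mex{1,2} = 0
g(4) = mex{0,2} = 1
g(5) = mex{0,1} = 2
g(6) = mex{0,1,2} = 3
g(7) = mex{1,2,3} = 0
So g(7) = 0.
Pile C is a plain Nim pile of size 7, so its Grundy value is 7.
By the Sprague-Grundy theorem, the Grundy value of a sum of independent games is the XOR of the component values.
Combined value = 2 XOR 0 XOR 7 = 5.

5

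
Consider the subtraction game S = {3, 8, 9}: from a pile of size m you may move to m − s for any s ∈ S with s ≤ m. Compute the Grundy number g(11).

3

Grundy values for subtraction set {3, 8, 9}:
g(0) = mex{} = 0
g(1) = mex{} = 0
g(2) = mex{} = 0
g(3) = mex{0} = 1
g(4) = mex{0} = 1
g(5) = mex{0} = 1
g(6) = mex{1} = 0
g(7) = mex{1} = 0
g(8) = mex{0,1} = 2
g(9) = mex{0} = 1
g(10) = mex{0} = 1
g(11) = mex{0,1,2} = 3
So g(11) = 3.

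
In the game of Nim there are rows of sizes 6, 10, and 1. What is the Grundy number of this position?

13

Compute the nim-sum pairwise:
6 ⊕ 10 = 12
12 ⊕ 1 = 13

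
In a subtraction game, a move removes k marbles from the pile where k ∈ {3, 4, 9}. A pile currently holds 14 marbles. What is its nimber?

0

Compute g(0), g(1), … for moves {3, 4, 9}:
g(0) = mex{} = 0
g(1) = mex{} = 0
g(2) = mex{} = 0
g(3) = mex{0} = 1
g(4) = mex{0} = 1
g(5) = mex{0} = 1
g(6) = mex{0,1} = 2
g(7) = mex{1} = 0
g(8) = mex{1} = 0
g(9) = mex{0,1,2} = 3
g(10) = mex{0,2} = 1
g(11) = mex{0} = 1
g(12) = mex{0,1,3} = 2
g(13) = mex{1,3} = 0
g(14) = mex{1} = 0
So g(14) = 0.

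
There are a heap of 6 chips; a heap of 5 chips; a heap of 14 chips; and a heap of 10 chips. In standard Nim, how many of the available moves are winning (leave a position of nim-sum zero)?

3

Compute the nim-sum pairwise:
6 ⊕ 5 = 3
3 ⊕ 14 = 13
13 ⊕ 10 = 7
The overall nim-sum is X = 7. A heap of size p has a winning move iff p XOR X < p (reduce it to p XOR X).
  6: 6 XOR 7 = 1 < 6 — winning move (to 1).
  5: 5 XOR 7 = 2 < 5 — winning move (to 2).
  14: 14 XOR 7 = 9 < 14 — winning move (to 9).
  10: 10 XOR 7 = 13 ≥ 10 — no move.
That gives 3 winning moves.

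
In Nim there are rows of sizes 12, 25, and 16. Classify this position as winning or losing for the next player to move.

Winning position

Nim-sum: 12 ⊕ 25 ⊕ 16 = 5.
The nim-sum is 5 ≠ 0, so this is an N-position: the player to move can win.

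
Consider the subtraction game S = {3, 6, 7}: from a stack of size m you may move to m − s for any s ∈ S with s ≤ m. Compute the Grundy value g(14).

Grundy values for subtraction set {3, 6, 7}:
k:     0  1  2  3  4  5  6  7  8  9 10 11 12 13 14
g(k):  0  0  0  1  1  1  2  2  2  3  0  0  0  1  1
So g(14) = 1.

1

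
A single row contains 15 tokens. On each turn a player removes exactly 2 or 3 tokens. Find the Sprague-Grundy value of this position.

Build the Grundy sequence with g(k) = mex{g(k−s) : s ∈ {2, 3}, s ≤ k}:
k:     0  1  2  3  4  5  6  7  8  9 10 11 12 13 14 15
g(k):  0  0  1  1  2  0  0  1  1  2  0  0  1  1  2  0
So g(15) = 0.

0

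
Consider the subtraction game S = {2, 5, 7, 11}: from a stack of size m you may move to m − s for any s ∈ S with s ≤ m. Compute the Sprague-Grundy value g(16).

1

Build the Grundy sequence with g(k) = mex{g(k−s) : s ∈ {2, 5, 7, 11}, s ≤ k}:
k:     0  1  2  3  4  5  6  7  8  9 10 11 12 13 14 15 16
g(k):  0  0  1  1  0  2  1  3  2  2  0  3  1  0  0  1  1
So g(16) = 1.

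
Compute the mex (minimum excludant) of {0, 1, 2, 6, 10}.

The values 0, 1, 2 are all present; 3 is the first non-negative integer missing from the set.

3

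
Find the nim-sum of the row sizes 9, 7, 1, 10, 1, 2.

Nim-sum: 9 ^ 7 ^ 1 ^ 10 ^ 1 ^ 2 = 6.

6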